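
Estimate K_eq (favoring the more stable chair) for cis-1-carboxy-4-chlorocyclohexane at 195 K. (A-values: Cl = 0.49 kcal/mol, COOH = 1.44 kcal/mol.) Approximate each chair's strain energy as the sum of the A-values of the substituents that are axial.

K ≈ 11.6

C1 and C4 have opposite parity, so for the cis isomer the two substituents are one axial and one equatorial in each chair.
Chair I (chloro axial, carboxyl equatorial): E = 0.49 kcal/mol; chair II (chloro equatorial, carboxyl axial): E = 1.44 kcal/mol.
ΔG = 0.95 kcal/mol between the two chairs.
K = exp(ΔG/RT) with R = 1.987×10⁻³ kcal mol⁻¹ K⁻¹ and T = 195 K gives K ≈ 11.6.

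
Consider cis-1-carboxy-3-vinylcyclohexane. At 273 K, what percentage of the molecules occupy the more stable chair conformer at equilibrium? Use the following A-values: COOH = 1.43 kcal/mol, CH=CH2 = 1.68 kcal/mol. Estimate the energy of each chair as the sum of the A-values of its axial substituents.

C1 and C3 have the same parity, so for the cis isomer the two substituents are e,e in one chair and a,a in the other.
Chair I (carboxyl axial, vinyl axial): E = 3.11 kcal/mol; chair II (carboxyl equatorial, vinyl equatorial): E = 0.00 kcal/mol.
ΔG = 3.11 kcal/mol between the two chairs.
K = exp(ΔG/RT) with R = 1.987×10⁻³ kcal mol⁻¹ K⁻¹ and T = 273 K gives K ≈ 309.
Fraction in the lower-energy chair = K/(K+1) = 99.7%.

99.7%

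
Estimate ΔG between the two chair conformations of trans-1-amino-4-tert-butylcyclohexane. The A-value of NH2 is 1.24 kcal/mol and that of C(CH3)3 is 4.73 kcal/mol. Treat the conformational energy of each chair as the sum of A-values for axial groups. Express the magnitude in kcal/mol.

5.97 kcal/mol

C1 and C4 have opposite parity, so for the trans isomer the two substituents are e,e in one chair and a,a in the other.
Chair I (amino axial, tert-butyl axial): E = 5.97 kcal/mol.
Chair II (amino equatorial, tert-butyl equatorial): E = 0.00 kcal/mol.
ΔE = 5.97 − 0.00 = 5.97 kcal/mol; chair II is more stable.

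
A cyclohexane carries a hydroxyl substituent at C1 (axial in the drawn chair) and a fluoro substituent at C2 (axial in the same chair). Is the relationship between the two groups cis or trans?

trans

C1 and C2 have opposite parity, so their axial bonds point in opposite directions.
With opposite-parity carbons, two substituents on the same face are one axial and one equatorial; opposite faces give both axial or both equatorial.
Here the groups are axial/axial → opposite face → trans.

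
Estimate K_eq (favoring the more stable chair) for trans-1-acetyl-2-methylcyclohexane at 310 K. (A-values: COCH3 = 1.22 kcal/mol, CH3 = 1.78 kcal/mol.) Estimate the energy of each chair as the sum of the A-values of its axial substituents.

C1 and C2 have opposite parity, so for the trans isomer the two substituents are e,e in one chair and a,a in the other.
Chair I (acetyl axial, methyl axial): E = 3.00 kcal/mol; chair II (acetyl equatorial, methyl equatorial): E = 0.00 kcal/mol.
ΔG = 3.00 kcal/mol between the two chairs.
K = exp(ΔG/RT) with R = 1.987×10⁻³ kcal mol⁻¹ K⁻¹ and T = 310 K gives K ≈ 130.

K ≈ 130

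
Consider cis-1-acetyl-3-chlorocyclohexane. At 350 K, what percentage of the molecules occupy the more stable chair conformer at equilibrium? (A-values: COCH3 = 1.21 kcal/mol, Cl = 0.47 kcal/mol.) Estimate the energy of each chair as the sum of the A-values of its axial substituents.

91.8%

C1 and C3 have the same parity, so for the cis isomer the two substituents are e,e in one chair and a,a in the other.
Chair I (acetyl axial, chloro axial): E = 1.68 kcal/mol; chair II (acetyl equatorial, chloro equatorial): E = 0.00 kcal/mol.
ΔG = 1.68 kcal/mol between the two chairs.
K = exp(ΔG/RT) with R = 1.987×10⁻³ kcal mol⁻¹ K⁻¹ and T = 350 K gives K ≈ 11.2.
Fraction in the lower-energy chair = K/(K+1) = 91.8%.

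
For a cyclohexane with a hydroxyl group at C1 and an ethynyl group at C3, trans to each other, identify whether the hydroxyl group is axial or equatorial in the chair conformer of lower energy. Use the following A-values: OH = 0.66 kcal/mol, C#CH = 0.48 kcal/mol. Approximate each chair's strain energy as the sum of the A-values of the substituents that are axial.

equatorial

C1 and C3 have the same parity, so for the trans isomer the two substituents are one axial and one equatorial in each chair.
Chair I (hydroxyl axial, ethynyl equatorial): E = 0.66 kcal/mol.
Chair II (hydroxyl equatorial, ethynyl axial): E = 0.48 kcal/mol.
Chair II is the more stable (lower-energy) conformer, and in that chair the hydroxyl group is equatorial.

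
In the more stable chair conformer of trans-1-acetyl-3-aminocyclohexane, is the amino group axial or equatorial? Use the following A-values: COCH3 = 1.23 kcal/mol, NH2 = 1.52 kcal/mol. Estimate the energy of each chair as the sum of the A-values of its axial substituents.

C1 and C3 have the same parity, so for the trans isomer the two substituents are one axial and one equatorial in each chair.
Chair I (acetyl axial, amino equatorial): E = 1.23 kcal/mol.
Chair II (acetyl equatorial, amino axial): E = 1.52 kcal/mol.
Chair I is the more stable (lower-energy) conformer, and in that chair the amino group is equatorial.

equatorial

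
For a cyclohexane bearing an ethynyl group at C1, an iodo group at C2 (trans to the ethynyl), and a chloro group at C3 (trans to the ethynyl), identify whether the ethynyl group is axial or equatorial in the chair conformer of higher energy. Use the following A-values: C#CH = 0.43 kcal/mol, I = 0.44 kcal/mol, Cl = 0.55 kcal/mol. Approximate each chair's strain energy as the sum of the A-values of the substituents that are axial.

axial

Chair I (ethynyl axial, iodo axial, chloro equatorial): E = 0.87 kcal/mol.
Chair II (ethynyl equatorial, iodo equatorial, chloro axial): E = 0.55 kcal/mol.
Chair I is the less stable (higher-energy) conformer, and in that chair the ethynyl group is axial.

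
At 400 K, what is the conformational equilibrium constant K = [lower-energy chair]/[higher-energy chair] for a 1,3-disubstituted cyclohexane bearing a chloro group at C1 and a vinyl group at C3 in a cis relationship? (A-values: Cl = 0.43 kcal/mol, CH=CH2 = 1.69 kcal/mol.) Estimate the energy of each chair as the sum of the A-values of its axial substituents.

C1 and C3 have the same parity, so for the cis isomer the two substituents are e,e in one chair and a,a in the other.
Chair I (chloro axial, vinyl axial): E = 2.12 kcal/mol; chair II (chloro equatorial, vinyl equatorial): E = 0.00 kcal/mol.
ΔG = 2.12 kcal/mol between the two chairs.
K = exp(ΔG/RT) with R = 1.987×10⁻³ kcal mol⁻¹ K⁻¹ and T = 400 K gives K ≈ 14.4.

K ≈ 14.4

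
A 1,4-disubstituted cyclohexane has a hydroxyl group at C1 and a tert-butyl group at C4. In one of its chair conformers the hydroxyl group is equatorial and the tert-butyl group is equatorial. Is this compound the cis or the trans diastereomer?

trans

C1 and C4 have opposite parity, so their axial bonds point in opposite directions.
With opposite-parity carbons, two substituents on the same face are one axial and one equatorial; opposite faces give both axial or both equatorial.
Here the groups are equatorial/equatorial → opposite face → trans.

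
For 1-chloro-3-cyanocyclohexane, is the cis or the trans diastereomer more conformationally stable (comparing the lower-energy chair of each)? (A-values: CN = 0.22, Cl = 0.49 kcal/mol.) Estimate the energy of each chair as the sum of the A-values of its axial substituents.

At 1,3 positions (parity same): cis → (e,e or a,a); trans → (a,e or e,a).
Best chair for cis: E = 0.00 kcal/mol; best chair for trans: E = 0.22 kcal/mol.
The cis isomer is lower by 0.22 kcal/mol.

cis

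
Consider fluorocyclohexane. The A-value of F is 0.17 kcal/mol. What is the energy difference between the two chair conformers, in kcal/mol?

A monosubstituted cyclohexane has one chair with the fluoro group axial (E = A = 0.17 kcal/mol) and one with it equatorial (E = 0).
ΔE = 0.17 − 0 = 0.17 kcal/mol.

0.17 kcal/mol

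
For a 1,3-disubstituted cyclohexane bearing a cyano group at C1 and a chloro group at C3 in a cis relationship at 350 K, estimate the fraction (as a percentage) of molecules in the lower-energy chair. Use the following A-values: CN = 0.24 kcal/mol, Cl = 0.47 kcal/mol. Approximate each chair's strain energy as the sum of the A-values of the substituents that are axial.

C1 and C3 have the same parity, so for the cis isomer the two substituents are e,e in one chair and a,a in the other.
Chair I (cyano axial, chloro axial): E = 0.71 kcal/mol; chair II (cyano equatorial, chloro equatorial): E = 0.00 kcal/mol.
ΔG = 0.71 kcal/mol between the two chairs.
K = exp(ΔG/RT) with R = 1.987×10⁻³ kcal mol⁻¹ K⁻¹ and T = 350 K gives K ≈ 2.78.
Fraction in the lower-energy chair = K/(K+1) = 73.5%.

73.5%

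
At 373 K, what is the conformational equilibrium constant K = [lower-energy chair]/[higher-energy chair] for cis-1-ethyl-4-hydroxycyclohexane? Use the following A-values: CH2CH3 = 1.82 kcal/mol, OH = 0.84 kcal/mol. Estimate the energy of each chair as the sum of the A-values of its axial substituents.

C1 and C4 have opposite parity, so for the cis isomer the two substituents are one axial and one equatorial in each chair.
Chair I (ethyl axial, hydroxyl equatorial): E = 1.82 kcal/mol; chair II (ethyl equatorial, hydroxyl axial): E = 0.84 kcal/mol.
ΔG = 0.98 kcal/mol between the two chairs.
K = exp(ΔG/RT) with R = 1.987×10⁻³ kcal mol⁻¹ K⁻¹ and T = 373 K gives K ≈ 3.75.

K ≈ 3.75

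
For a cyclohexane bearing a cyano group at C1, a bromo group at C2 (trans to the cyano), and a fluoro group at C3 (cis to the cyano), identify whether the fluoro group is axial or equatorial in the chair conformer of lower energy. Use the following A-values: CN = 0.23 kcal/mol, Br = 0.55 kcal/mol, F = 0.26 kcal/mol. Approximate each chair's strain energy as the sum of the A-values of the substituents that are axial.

equatorial

Chair I (cyano axial, bromo axial, fluoro axial): E = 1.04 kcal/mol.
Chair II (cyano equatorial, bromo equatorial, fluoro equatorial): E = 0.00 kcal/mol.
Chair II is the more stable (lower-energy) conformer, and in that chair the fluoro group is equatorial.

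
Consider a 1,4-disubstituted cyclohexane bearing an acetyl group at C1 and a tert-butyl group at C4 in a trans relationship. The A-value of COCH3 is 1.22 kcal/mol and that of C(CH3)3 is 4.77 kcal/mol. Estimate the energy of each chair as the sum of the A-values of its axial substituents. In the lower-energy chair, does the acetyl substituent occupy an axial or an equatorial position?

equatorial

C1 and C4 have opposite parity, so for the trans isomer the two substituents are e,e in one chair and a,a in the other.
Chair I (acetyl axial, tert-butyl axial): E = 5.99 kcal/mol.
Chair II (acetyl equatorial, tert-butyl equatorial): E = 0.00 kcal/mol.
Chair II is the more stable (lower-energy) conformer, and in that chair the acetyl group is equatorial.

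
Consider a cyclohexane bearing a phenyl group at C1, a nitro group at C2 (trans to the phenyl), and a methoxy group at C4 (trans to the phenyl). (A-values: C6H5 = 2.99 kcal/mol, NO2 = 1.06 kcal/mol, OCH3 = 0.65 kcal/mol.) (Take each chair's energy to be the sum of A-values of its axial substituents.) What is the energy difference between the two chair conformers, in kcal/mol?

4.70 kcal/mol

Chair I (phenyl axial, nitro axial, methoxy axial): E = 4.70 kcal/mol.
Chair II (phenyl equatorial, nitro equatorial, methoxy equatorial): E = 0.00 kcal/mol.
ΔE = 4.70 − 0.00 = 4.70 kcal/mol; chair II is more stable.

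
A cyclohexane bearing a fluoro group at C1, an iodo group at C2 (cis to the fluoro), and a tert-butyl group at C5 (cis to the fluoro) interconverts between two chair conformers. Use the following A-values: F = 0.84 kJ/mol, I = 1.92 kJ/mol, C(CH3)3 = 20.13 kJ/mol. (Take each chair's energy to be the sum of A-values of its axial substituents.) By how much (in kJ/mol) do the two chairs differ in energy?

Chair I (fluoro axial, iodo equatorial, tert-butyl axial): E = 20.97 kJ/mol.
Chair II (fluoro equatorial, iodo axial, tert-butyl equatorial): E = 1.92 kJ/mol.
ΔE = 20.97 − 1.92 = 19.05 kJ/mol; chair II is more stable.

19.05 kJ/mol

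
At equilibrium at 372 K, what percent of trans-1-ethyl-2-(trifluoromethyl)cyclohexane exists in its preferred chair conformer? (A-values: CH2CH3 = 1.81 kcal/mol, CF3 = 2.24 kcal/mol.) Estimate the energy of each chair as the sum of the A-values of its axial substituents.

C1 and C2 have opposite parity, so for the trans isomer the two substituents are e,e in one chair and a,a in the other.
Chair I (ethyl axial, trifluoromethyl axial): E = 4.05 kcal/mol; chair II (ethyl equatorial, trifluoromethyl equatorial): E = 0.00 kcal/mol.
ΔG = 4.05 kcal/mol between the two chairs.
K = exp(ΔG/RT) with R = 1.987×10⁻³ kcal mol⁻¹ K⁻¹ and T = 372 K gives K ≈ 240.
Fraction in the lower-energy chair = K/(K+1) = 99.6%.

99.6%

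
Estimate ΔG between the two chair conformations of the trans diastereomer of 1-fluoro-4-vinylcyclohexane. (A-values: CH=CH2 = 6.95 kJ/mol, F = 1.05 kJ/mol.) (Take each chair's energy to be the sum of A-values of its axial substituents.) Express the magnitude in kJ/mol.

C1 and C4 have opposite parity, so for the trans isomer the two substituents are e,e in one chair and a,a in the other.
Chair I (vinyl axial, fluoro axial): E = 8.00 kJ/mol.
Chair II (vinyl equatorial, fluoro equatorial): E = 0.00 kJ/mol.
ΔE = 8.00 − 0.00 = 8.00 kJ/mol; chair II is more stable.

8.00 kJ/mol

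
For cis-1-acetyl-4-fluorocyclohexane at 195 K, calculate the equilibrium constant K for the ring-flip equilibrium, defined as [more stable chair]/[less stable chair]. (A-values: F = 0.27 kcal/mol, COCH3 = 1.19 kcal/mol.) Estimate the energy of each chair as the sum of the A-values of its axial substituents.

K ≈ 10.7

C1 and C4 have opposite parity, so for the cis isomer the two substituents are one axial and one equatorial in each chair.
Chair I (fluoro axial, acetyl equatorial): E = 0.27 kcal/mol; chair II (fluoro equatorial, acetyl axial): E = 1.19 kcal/mol.
ΔG = 0.92 kcal/mol between the two chairs.
K = exp(ΔG/RT) with R = 1.987×10⁻³ kcal mol⁻¹ K⁻¹ and T = 195 K gives K ≈ 10.7.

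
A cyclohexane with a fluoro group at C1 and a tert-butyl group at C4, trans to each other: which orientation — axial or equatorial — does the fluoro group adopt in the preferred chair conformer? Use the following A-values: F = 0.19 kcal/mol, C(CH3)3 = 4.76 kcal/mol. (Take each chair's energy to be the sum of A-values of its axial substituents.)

equatorial

C1 and C4 have opposite parity, so for the trans isomer the two substituents are e,e in one chair and a,a in the other.
Chair I (fluoro axial, tert-butyl axial): E = 4.95 kcal/mol.
Chair II (fluoro equatorial, tert-butyl equatorial): E = 0.00 kcal/mol.
Chair II is the more stable (lower-energy) conformer, and in that chair the fluoro group is equatorial.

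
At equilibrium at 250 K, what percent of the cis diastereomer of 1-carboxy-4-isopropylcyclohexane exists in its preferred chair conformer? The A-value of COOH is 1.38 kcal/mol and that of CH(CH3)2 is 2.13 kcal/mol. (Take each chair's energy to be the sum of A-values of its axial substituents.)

C1 and C4 have opposite parity, so for the cis isomer the two substituents are one axial and one equatorial in each chair.
Chair I (carboxyl axial, isopropyl equatorial): E = 1.38 kcal/mol; chair II (carboxyl equatorial, isopropyl axial): E = 2.13 kcal/mol.
ΔG = 0.75 kcal/mol between the two chairs.
K = exp(ΔG/RT) with R = 1.987×10⁻³ kcal mol⁻¹ K⁻¹ and T = 250 K gives K ≈ 4.53.
Fraction in the lower-energy chair = K/(K+1) = 81.9%.

81.9%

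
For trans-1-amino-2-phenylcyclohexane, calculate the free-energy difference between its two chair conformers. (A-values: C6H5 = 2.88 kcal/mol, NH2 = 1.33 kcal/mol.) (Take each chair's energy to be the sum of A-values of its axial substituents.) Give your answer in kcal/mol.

C1 and C2 have opposite parity, so for the trans isomer the two substituents are e,e in one chair and a,a in the other.
Chair I (phenyl axial, amino axial): E = 4.21 kcal/mol.
Chair II (phenyl equatorial, amino equatorial): E = 0.00 kcal/mol.
ΔE = 4.21 − 0.00 = 4.21 kcal/mol; chair II is more stable.

4.21 kcal/mol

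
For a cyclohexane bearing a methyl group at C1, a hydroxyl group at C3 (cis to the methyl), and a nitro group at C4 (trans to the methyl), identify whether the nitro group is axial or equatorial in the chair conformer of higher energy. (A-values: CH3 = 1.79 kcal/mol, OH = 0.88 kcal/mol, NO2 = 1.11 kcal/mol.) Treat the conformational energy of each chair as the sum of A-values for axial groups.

axial

Chair I (methyl axial, hydroxyl axial, nitro axial): E = 3.78 kcal/mol.
Chair II (methyl equatorial, hydroxyl equatorial, nitro equatorial): E = 0.00 kcal/mol.
Chair I is the less stable (higher-energy) conformer, and in that chair the nitro group is axial.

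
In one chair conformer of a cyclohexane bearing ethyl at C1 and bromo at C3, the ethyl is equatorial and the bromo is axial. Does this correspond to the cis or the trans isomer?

trans

C1 and C3 have the same parity, so their axial bonds point in the same direction.
With same-parity carbons, two substituents on the same face are both axial or both equatorial; opposite faces give one of each.
Here the groups are equatorial/axial → opposite face → trans.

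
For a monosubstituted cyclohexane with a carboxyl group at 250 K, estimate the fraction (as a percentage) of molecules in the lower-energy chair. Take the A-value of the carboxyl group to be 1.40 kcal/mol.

94.4%

One chair has the carboxyl group axial (E = 1.40 kcal/mol) and the other has it equatorial (E = 0).
ΔG = 1.40 kcal/mol between the two chairs.
K = exp(ΔG/RT) with R = 1.987×10⁻³ kcal mol⁻¹ K⁻¹ and T = 250 K gives K ≈ 16.7.
Fraction in the lower-energy chair = K/(K+1) = 94.4%.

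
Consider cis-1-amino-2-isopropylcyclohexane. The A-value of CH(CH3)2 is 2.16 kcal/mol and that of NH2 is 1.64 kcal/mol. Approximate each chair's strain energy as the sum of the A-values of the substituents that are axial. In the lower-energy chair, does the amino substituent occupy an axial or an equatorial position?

C1 and C2 have opposite parity, so for the cis isomer the two substituents are one axial and one equatorial in each chair.
Chair I (isopropyl axial, amino equatorial): E = 2.16 kcal/mol.
Chair II (isopropyl equatorial, amino axial): E = 1.64 kcal/mol.
Chair II is the more stable (lower-energy) conformer, and in that chair the amino group is axial.

axial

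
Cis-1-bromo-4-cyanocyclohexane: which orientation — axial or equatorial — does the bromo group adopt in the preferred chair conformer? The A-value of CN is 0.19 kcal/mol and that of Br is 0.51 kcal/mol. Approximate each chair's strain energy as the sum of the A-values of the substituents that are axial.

C1 and C4 have opposite parity, so for the cis isomer the two substituents are one axial and one equatorial in each chair.
Chair I (cyano axial, bromo equatorial): E = 0.19 kcal/mol.
Chair II (cyano equatorial, bromo axial): E = 0.51 kcal/mol.
Chair I is the more stable (lower-energy) conformer, and in that chair the bromo group is equatorial.

equatorial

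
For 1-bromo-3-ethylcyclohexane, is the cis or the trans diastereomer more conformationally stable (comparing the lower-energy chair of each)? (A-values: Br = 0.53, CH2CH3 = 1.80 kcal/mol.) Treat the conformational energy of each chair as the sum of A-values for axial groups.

cis

At 1,3 positions (parity same): cis → (e,e or a,a); trans → (a,e or e,a).
Best chair for cis: E = 0.00 kcal/mol; best chair for trans: E = 0.53 kcal/mol.
The cis isomer is lower by 0.53 kcal/mol.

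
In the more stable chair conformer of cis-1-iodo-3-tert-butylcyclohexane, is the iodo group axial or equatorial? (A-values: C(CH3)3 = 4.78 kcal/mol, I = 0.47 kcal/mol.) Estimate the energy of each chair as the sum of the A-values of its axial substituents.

C1 and C3 have the same parity, so for the cis isomer the two substituents are e,e in one chair and a,a in the other.
Chair I (tert-butyl axial, iodo axial): E = 5.25 kcal/mol.
Chair II (tert-butyl equatorial, iodo equatorial): E = 0.00 kcal/mol.
Chair II is the more stable (lower-energy) conformer, and in that chair the iodo group is equatorial.

equatorial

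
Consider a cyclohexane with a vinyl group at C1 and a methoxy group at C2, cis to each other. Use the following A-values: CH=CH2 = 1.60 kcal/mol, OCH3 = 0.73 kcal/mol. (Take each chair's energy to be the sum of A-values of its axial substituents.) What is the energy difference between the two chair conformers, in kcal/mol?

C1 and C2 have opposite parity, so for the cis isomer the two substituents are one axial and one equatorial in each chair.
Chair I (vinyl axial, methoxy equatorial): E = 1.60 kcal/mol.
Chair II (vinyl equatorial, methoxy axial): E = 0.73 kcal/mol.
ΔE = 1.60 − 0.73 = 0.87 kcal/mol; chair II is more stable.

0.87 kcal/mol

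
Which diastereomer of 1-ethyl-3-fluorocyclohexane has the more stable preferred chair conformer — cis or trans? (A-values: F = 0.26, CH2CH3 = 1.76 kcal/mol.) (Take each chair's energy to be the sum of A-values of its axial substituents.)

At 1,3 positions (parity same): cis → (e,e or a,a); trans → (a,e or e,a).
Best chair for cis: E = 0.00 kcal/mol; best chair for trans: E = 0.26 kcal/mol.
The cis isomer is lower by 0.26 kcal/mol.

cis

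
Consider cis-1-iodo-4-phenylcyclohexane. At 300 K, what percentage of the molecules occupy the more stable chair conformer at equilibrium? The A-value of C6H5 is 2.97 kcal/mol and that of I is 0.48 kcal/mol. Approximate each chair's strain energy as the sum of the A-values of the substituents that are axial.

C1 and C4 have opposite parity, so for the cis isomer the two substituents are one axial and one equatorial in each chair.
Chair I (phenyl axial, iodo equatorial): E = 2.97 kcal/mol; chair II (phenyl equatorial, iodo axial): E = 0.48 kcal/mol.
ΔG = 2.49 kcal/mol between the two chairs.
K = exp(ΔG/RT) with R = 1.987×10⁻³ kcal mol⁻¹ K⁻¹ and T = 300 K gives K ≈ 65.2.
Fraction in the lower-energy chair = K/(K+1) = 98.5%.

98.5%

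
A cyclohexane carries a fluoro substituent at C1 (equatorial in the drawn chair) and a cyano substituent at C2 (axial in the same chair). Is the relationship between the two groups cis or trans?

cis

C1 and C2 have opposite parity, so their axial bonds point in opposite directions.
With opposite-parity carbons, two substituents on the same face are one axial and one equatorial; opposite faces give both axial or both equatorial.
Here the groups are equatorial/axial → same face → cis.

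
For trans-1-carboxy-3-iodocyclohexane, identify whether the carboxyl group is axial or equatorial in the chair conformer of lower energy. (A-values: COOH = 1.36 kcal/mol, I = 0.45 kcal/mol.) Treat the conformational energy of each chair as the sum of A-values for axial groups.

equatorial

C1 and C3 have the same parity, so for the trans isomer the two substituents are one axial and one equatorial in each chair.
Chair I (carboxyl axial, iodo equatorial): E = 1.36 kcal/mol.
Chair II (carboxyl equatorial, iodo axial): E = 0.45 kcal/mol.
Chair II is the more stable (lower-energy) conformer, and in that chair the carboxyl group is equatorial.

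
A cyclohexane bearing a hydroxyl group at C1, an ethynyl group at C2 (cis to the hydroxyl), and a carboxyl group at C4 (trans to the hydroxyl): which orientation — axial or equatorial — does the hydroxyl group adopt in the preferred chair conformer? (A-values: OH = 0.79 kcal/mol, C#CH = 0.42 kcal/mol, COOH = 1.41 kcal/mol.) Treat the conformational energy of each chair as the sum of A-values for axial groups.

equatorial

Chair I (hydroxyl axial, ethynyl equatorial, carboxyl axial): E = 2.20 kcal/mol.
Chair II (hydroxyl equatorial, ethynyl axial, carboxyl equatorial): E = 0.42 kcal/mol.
Chair II is the more stable (lower-energy) conformer, and in that chair the hydroxyl group is equatorial.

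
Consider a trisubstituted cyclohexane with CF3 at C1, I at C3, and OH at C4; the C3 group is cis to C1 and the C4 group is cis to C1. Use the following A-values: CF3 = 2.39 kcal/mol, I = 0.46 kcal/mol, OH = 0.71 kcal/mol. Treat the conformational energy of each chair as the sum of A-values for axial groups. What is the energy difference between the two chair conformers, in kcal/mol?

2.14 kcal/mol

Chair I (trifluoromethyl axial, iodo axial, hydroxyl equatorial): E = 2.85 kcal/mol.
Chair II (trifluoromethyl equatorial, iodo equatorial, hydroxyl axial): E = 0.71 kcal/mol.
ΔE = 2.85 − 0.71 = 2.14 kcal/mol; chair II is more stable.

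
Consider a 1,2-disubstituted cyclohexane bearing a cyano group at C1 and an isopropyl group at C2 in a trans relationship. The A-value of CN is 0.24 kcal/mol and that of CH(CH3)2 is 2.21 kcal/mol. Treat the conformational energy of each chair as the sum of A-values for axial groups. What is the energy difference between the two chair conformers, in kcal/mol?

2.45 kcal/mol

C1 and C2 have opposite parity, so for the trans isomer the two substituents are e,e in one chair and a,a in the other.
Chair I (cyano axial, isopropyl axial): E = 2.45 kcal/mol.
Chair II (cyano equatorial, isopropyl equatorial): E = 0.00 kcal/mol.
ΔE = 2.45 − 0.00 = 2.45 kcal/mol; chair II is more stable.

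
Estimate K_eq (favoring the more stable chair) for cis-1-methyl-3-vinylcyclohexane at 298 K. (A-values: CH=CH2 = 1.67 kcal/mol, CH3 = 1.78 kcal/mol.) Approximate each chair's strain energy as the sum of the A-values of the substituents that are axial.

C1 and C3 have the same parity, so for the cis isomer the two substituents are e,e in one chair and a,a in the other.
Chair I (vinyl axial, methyl axial): E = 3.45 kcal/mol; chair II (vinyl equatorial, methyl equatorial): E = 0.00 kcal/mol.
ΔG = 3.45 kcal/mol between the two chairs.
K = exp(ΔG/RT) with R = 1.987×10⁻³ kcal mol⁻¹ K⁻¹ and T = 298 K gives K ≈ 339.

K ≈ 339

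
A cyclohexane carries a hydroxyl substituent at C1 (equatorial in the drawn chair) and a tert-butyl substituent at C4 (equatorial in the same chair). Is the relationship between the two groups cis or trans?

trans

C1 and C4 have opposite parity, so their axial bonds point in opposite directions.
With opposite-parity carbons, two substituents on the same face are one axial and one equatorial; opposite faces give both axial or both equatorial.
Here the groups are equatorial/equatorial → opposite face → trans.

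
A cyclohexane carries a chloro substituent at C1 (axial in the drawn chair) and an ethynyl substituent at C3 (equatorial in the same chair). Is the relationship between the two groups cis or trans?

C1 and C3 have the same parity, so their axial bonds point in the same direction.
With same-parity carbons, two substituents on the same face are both axial or both equatorial; opposite faces give one of each.
Here the groups are axial/equatorial → opposite face → trans.

trans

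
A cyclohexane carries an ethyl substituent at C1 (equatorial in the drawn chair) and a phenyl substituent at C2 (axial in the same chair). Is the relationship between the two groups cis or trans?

cis

C1 and C2 have opposite parity, so their axial bonds point in opposite directions.
With opposite-parity carbons, two substituents on the same face are one axial and one equatorial; opposite faces give both axial or both equatorial.
Here the groups are equatorial/axial → same face → cis.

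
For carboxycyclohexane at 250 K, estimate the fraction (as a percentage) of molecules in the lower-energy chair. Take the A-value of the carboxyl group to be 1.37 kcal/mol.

94.0%

One chair has the carboxyl group axial (E = 1.37 kcal/mol) and the other has it equatorial (E = 0).
ΔG = 1.37 kcal/mol between the two chairs.
K = exp(ΔG/RT) with R = 1.987×10⁻³ kcal mol⁻¹ K⁻¹ and T = 250 K gives K ≈ 15.8.
Fraction in the lower-energy chair = K/(K+1) = 94.0%.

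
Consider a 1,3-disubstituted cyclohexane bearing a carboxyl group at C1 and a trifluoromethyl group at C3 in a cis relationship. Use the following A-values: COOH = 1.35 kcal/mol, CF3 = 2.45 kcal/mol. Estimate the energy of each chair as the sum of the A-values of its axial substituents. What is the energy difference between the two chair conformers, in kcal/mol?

3.80 kcal/mol

C1 and C3 have the same parity, so for the cis isomer the two substituents are e,e in one chair and a,a in the other.
Chair I (carboxyl axial, trifluoromethyl axial): E = 3.80 kcal/mol.
Chair II (carboxyl equatorial, trifluoromethyl equatorial): E = 0.00 kcal/mol.
ΔE = 3.80 − 0.00 = 3.80 kcal/mol; chair II is more stable.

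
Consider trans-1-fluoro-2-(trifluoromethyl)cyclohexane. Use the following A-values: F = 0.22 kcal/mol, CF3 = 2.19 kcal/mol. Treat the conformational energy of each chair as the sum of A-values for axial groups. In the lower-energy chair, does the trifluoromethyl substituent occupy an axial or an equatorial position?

C1 and C2 have opposite parity, so for the trans isomer the two substituents are e,e in one chair and a,a in the other.
Chair I (fluoro axial, trifluoromethyl axial): E = 2.41 kcal/mol.
Chair II (fluoro equatorial, trifluoromethyl equatorial): E = 0.00 kcal/mol.
Chair II is the more stable (lower-energy) conformer, and in that chair the trifluoromethyl group is equatorial.

equatorial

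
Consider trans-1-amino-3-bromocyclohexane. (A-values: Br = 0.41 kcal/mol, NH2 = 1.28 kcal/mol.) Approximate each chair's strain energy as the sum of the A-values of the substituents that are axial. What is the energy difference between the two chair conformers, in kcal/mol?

C1 and C3 have the same parity, so for the trans isomer the two substituents are one axial and one equatorial in each chair.
Chair I (bromo axial, amino equatorial): E = 0.41 kcal/mol.
Chair II (bromo equatorial, amino axial): E = 1.28 kcal/mol.
ΔE = 1.28 − 0.41 = 0.87 kcal/mol; chair I is more stable.

0.87 kcal/mol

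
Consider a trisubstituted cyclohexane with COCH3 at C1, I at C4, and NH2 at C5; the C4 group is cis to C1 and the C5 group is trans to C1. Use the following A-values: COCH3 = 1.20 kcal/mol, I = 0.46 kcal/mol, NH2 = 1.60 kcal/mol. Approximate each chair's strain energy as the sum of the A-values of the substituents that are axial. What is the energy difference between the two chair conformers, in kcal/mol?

Chair I (acetyl axial, iodo equatorial, amino equatorial): E = 1.20 kcal/mol.
Chair II (acetyl equatorial, iodo axial, amino axial): E = 2.06 kcal/mol.
ΔE = 2.06 − 1.20 = 0.86 kcal/mol; chair I is more stable.

0.86 kcal/mol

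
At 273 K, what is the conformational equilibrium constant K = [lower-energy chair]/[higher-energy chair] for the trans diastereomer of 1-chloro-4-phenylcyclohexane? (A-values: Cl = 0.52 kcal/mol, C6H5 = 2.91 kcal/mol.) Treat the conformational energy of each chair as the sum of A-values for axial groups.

K ≈ 557

C1 and C4 have opposite parity, so for the trans isomer the two substituents are e,e in one chair and a,a in the other.
Chair I (chloro axial, phenyl axial): E = 3.43 kcal/mol; chair II (chloro equatorial, phenyl equatorial): E = 0.00 kcal/mol.
ΔG = 3.43 kcal/mol between the two chairs.
K = exp(ΔG/RT) with R = 1.987×10⁻³ kcal mol⁻¹ K⁻¹ and T = 273 K gives K ≈ 557.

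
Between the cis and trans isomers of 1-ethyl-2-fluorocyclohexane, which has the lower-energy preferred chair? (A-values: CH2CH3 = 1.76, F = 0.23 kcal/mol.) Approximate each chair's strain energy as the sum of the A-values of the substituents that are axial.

At 1,2 positions (parity opposite): cis → (a,e or e,a); trans → (e,e or a,a).
Best chair for cis: E = 0.23 kcal/mol; best chair for trans: E = 0.00 kcal/mol.
The trans isomer is lower by 0.23 kcal/mol.

trans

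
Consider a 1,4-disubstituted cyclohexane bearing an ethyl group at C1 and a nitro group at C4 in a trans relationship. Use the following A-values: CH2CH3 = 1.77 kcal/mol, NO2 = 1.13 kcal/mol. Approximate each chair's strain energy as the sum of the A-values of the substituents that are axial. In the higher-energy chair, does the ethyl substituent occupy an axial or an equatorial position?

axial

C1 and C4 have opposite parity, so for the trans isomer the two substituents are e,e in one chair and a,a in the other.
Chair I (ethyl axial, nitro axial): E = 2.90 kcal/mol.
Chair II (ethyl equatorial, nitro equatorial): E = 0.00 kcal/mol.
Chair I is the less stable (higher-energy) conformer, and in that chair the ethyl group is axial.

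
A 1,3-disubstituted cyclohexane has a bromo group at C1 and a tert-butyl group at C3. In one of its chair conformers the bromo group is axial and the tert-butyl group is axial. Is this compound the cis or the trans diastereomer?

C1 and C3 have the same parity, so their axial bonds point in the same direction.
With same-parity carbons, two substituents on the same face are both axial or both equatorial; opposite faces give one of each.
Here the groups are axial/axial → same face → cis.

cis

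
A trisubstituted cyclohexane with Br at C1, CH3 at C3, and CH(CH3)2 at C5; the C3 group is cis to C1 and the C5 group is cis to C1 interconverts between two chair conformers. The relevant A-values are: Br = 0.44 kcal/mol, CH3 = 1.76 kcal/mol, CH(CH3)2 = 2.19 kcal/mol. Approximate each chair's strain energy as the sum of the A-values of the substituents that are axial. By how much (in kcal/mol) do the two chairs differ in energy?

4.39 kcal/mol

Chair I (bromo axial, methyl axial, isopropyl axial): E = 4.39 kcal/mol.
Chair II (bromo equatorial, methyl equatorial, isopropyl equatorial): E = 0.00 kcal/mol.
ΔE = 4.39 − 0.00 = 4.39 kcal/mol; chair II is more stable.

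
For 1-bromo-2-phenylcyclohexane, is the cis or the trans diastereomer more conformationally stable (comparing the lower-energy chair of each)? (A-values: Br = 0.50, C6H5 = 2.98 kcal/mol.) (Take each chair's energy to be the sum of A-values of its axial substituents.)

At 1,2 positions (parity opposite): cis → (a,e or e,a); trans → (e,e or a,a).
Best chair for cis: E = 0.50 kcal/mol; best chair for trans: E = 0.00 kcal/mol.
The trans isomer is lower by 0.50 kcal/mol.

trans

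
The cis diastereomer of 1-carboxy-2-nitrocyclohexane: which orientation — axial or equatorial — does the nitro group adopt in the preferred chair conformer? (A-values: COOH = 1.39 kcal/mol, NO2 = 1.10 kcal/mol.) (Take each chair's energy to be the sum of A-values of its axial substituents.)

C1 and C2 have opposite parity, so for the cis isomer the two substituents are one axial and one equatorial in each chair.
Chair I (carboxyl axial, nitro equatorial): E = 1.39 kcal/mol.
Chair II (carboxyl equatorial, nitro axial): E = 1.10 kcal/mol.
Chair II is the more stable (lower-energy) conformer, and in that chair the nitro group is axial.

axial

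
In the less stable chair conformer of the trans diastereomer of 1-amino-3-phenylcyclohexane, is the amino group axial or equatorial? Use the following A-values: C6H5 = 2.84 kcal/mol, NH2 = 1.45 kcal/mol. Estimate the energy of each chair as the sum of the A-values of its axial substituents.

C1 and C3 have the same parity, so for the trans isomer the two substituents are one axial and one equatorial in each chair.
Chair I (phenyl axial, amino equatorial): E = 2.84 kcal/mol.
Chair II (phenyl equatorial, amino axial): E = 1.45 kcal/mol.
Chair I is the less stable (higher-energy) conformer, and in that chair the amino group is equatorial.

equatorial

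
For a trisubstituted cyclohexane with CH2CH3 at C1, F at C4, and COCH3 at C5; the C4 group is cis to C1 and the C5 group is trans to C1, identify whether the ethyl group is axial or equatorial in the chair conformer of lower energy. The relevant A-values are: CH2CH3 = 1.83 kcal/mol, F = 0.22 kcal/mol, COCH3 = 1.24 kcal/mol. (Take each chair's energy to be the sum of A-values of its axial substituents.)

equatorial

Chair I (ethyl axial, fluoro equatorial, acetyl equatorial): E = 1.83 kcal/mol.
Chair II (ethyl equatorial, fluoro axial, acetyl axial): E = 1.46 kcal/mol.
Chair II is the more stable (lower-energy) conformer, and in that chair the ethyl group is equatorial.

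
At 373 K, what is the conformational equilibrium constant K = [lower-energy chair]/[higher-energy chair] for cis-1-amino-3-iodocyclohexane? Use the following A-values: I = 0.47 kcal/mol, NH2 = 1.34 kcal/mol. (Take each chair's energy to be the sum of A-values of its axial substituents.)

K ≈ 11.5

C1 and C3 have the same parity, so for the cis isomer the two substituents are e,e in one chair and a,a in the other.
Chair I (iodo axial, amino axial): E = 1.81 kcal/mol; chair II (iodo equatorial, amino equatorial): E = 0.00 kcal/mol.
ΔG = 1.81 kcal/mol between the two chairs.
K = exp(ΔG/RT) with R = 1.987×10⁻³ kcal mol⁻¹ K⁻¹ and T = 373 K gives K ≈ 11.5.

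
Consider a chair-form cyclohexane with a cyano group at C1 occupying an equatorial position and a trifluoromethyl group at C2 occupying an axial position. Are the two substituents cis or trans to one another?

C1 and C2 have opposite parity, so their axial bonds point in opposite directions.
With opposite-parity carbons, two substituents on the same face are one axial and one equatorial; opposite faces give both axial or both equatorial.
Here the groups are equatorial/axial → same face → cis.

cis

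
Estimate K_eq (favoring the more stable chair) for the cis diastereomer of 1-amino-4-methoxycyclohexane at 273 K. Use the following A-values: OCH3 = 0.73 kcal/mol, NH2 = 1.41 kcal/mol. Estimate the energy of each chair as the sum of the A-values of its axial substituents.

C1 and C4 have opposite parity, so for the cis isomer the two substituents are one axial and one equatorial in each chair.
Chair I (methoxy axial, amino equatorial): E = 0.73 kcal/mol; chair II (methoxy equatorial, amino axial): E = 1.41 kcal/mol.
ΔG = 0.68 kcal/mol between the two chairs.
K = exp(ΔG/RT) with R = 1.987×10⁻³ kcal mol⁻¹ K⁻¹ and T = 273 K gives K ≈ 3.5.

K ≈ 3.50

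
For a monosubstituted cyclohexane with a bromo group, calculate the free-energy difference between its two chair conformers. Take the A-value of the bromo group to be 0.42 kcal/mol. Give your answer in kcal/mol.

A monosubstituted cyclohexane has one chair with the bromo group axial (E = A = 0.42 kcal/mol) and one with it equatorial (E = 0).
ΔE = 0.42 − 0 = 0.42 kcal/mol.

0.42 kcal/mol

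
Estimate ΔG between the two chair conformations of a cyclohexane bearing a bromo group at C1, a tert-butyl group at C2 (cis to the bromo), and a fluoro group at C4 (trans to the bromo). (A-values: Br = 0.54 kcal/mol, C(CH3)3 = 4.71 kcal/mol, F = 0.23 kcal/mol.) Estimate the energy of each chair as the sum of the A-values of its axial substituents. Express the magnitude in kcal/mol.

3.94 kcal/mol

Chair I (bromo axial, tert-butyl equatorial, fluoro axial): E = 0.77 kcal/mol.
Chair II (bromo equatorial, tert-butyl axial, fluoro equatorial): E = 4.71 kcal/mol.
ΔE = 4.71 − 0.77 = 3.94 kcal/mol; chair I is more stable.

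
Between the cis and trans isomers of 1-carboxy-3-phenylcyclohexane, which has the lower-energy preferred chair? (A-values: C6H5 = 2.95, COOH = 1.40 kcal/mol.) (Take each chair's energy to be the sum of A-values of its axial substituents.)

cis

At 1,3 positions (parity same): cis → (e,e or a,a); trans → (a,e or e,a).
Best chair for cis: E = 0.00 kcal/mol; best chair for trans: E = 1.40 kcal/mol.
The cis isomer is lower by 1.40 kcal/mol.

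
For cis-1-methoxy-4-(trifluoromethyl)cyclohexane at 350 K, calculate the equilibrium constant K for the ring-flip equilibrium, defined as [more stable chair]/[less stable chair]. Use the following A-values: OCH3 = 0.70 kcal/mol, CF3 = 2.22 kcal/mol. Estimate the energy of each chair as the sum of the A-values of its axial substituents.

C1 and C4 have opposite parity, so for the cis isomer the two substituents are one axial and one equatorial in each chair.
Chair I (methoxy axial, trifluoromethyl equatorial): E = 0.70 kcal/mol; chair II (methoxy equatorial, trifluoromethyl axial): E = 2.22 kcal/mol.
ΔG = 1.52 kcal/mol between the two chairs.
K = exp(ΔG/RT) with R = 1.987×10⁻³ kcal mol⁻¹ K⁻¹ and T = 350 K gives K ≈ 8.9.

K ≈ 8.90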